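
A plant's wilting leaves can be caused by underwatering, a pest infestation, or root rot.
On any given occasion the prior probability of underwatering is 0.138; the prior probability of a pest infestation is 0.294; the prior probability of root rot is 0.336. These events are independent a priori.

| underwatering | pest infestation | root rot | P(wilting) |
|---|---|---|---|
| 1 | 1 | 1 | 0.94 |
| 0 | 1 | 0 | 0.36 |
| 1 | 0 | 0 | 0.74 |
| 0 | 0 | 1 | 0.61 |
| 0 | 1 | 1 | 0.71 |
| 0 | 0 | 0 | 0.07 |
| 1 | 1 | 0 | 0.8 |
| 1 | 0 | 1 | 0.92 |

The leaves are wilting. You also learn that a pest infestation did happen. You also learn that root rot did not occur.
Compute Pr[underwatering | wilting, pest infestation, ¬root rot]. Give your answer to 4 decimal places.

Weight on underwatering=true, given the evidence: 0.8·0.138 = 0.110400
Denominator P(wilting | pest infestation, ¬root rot): 0.36·0.862 + 0.8·0.138 = 0.420720
P(underwatering | wilting, pest infestation, ¬root rot) = 0.110400/0.420720 ≈ 0.2624

Pr[underwatering | wilting, pest infestation, ¬root rot] ≈ 0.2624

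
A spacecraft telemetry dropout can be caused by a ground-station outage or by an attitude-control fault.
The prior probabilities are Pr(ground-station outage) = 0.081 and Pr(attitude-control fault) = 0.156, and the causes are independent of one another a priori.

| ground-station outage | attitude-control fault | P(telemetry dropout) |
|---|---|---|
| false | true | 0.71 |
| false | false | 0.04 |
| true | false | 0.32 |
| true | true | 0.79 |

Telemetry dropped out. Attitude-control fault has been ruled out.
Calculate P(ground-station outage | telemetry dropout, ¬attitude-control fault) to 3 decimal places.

P(telemetry dropout | ¬attitude-control fault) = 0.04·0.919 + 0.32·0.081 = 0.036760 + 0.025920 = 0.062680
The ground-station outage-present share is 0.32·0.081 = 0.025920.
Hence the posterior is 0.025920/0.062680 ≈ 0.414.

P(ground-station outage | telemetry dropout, ¬attitude-control fault) ≈ 0.414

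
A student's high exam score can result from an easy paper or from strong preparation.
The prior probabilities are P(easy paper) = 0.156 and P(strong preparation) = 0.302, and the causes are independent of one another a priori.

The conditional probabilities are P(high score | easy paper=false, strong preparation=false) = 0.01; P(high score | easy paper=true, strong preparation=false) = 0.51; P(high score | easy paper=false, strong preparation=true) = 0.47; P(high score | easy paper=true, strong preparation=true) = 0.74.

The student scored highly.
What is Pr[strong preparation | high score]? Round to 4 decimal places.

P(high score) = 0.01*0.844*0.698 + 0.47*0.844*0.302 + 0.51*0.156*0.698 + 0.74*0.156*0.302 = 0.005891 + 0.119797 + 0.055533 + 0.034863 = 0.216084
Restricting to configurations with strong preparation present: 0.119797 + 0.034863 = 0.154660.
Hence the posterior is 0.154660/0.216084 ≈ 0.7157.

Pr[strong preparation | high score] ≈ 0.7157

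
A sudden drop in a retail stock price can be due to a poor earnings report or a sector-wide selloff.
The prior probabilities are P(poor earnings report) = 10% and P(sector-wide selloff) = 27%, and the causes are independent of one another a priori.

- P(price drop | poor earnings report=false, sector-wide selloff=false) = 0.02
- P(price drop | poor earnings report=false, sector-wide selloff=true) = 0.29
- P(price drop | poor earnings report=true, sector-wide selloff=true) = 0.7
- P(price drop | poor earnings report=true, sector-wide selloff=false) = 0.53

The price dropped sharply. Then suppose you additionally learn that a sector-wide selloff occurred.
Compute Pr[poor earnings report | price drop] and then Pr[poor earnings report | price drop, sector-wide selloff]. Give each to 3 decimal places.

Pr[poor earnings report | price drop] ≈ 0.408; Pr[poor earnings report | price drop, sector-wide selloff] ≈ 0.211

Enumerate the 4 (poor earnings report, sector-wide selloff) configurations and weight by the priors:
  P(price drop) = 0.02*0.9*0.73 + 0.29*0.9*0.27 + 0.53*0.1*0.73 + 0.7*0.1*0.27
        = 0.013140 + 0.070470 + 0.038690 + 0.018900 = 0.141200
Configurations with poor earnings report contribute 0.057590, so
  P(poor earnings report | price drop) = 0.057590 / 0.141200 ≈ 0.408

With the extra evidence:
P(price drop | sector-wide selloff) = 0.29*0.9 + 0.7*0.1 = 0.261000 + 0.070000 = 0.331000
Restricting to configurations with poor earnings report present: 0.7*0.1 = 0.070000.
Hence the posterior is 0.070000/0.331000 ≈ 0.211.
The drop from 0.408 to 0.211 is the explaining-away (discounting) effect.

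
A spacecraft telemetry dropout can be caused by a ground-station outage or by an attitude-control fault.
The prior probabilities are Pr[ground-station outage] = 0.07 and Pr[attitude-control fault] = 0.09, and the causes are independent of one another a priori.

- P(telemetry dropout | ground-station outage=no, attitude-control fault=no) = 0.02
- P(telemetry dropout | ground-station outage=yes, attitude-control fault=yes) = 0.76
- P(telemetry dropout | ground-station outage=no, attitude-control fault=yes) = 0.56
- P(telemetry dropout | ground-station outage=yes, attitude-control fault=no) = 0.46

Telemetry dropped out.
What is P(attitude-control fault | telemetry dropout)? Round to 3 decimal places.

P(attitude-control fault | telemetry dropout) ≈ 0.528

P(telemetry dropout) = 0.02*0.93*0.91 + 0.56*0.93*0.09 + 0.46*0.07*0.91 + 0.76*0.07*0.09 = 0.016926 + 0.046872 + 0.029302 + 0.004788 = 0.097888
Restricting to configurations with attitude-control fault present: 0.046872 + 0.004788 = 0.051660.
Hence the posterior is 0.051660/0.097888 ≈ 0.528.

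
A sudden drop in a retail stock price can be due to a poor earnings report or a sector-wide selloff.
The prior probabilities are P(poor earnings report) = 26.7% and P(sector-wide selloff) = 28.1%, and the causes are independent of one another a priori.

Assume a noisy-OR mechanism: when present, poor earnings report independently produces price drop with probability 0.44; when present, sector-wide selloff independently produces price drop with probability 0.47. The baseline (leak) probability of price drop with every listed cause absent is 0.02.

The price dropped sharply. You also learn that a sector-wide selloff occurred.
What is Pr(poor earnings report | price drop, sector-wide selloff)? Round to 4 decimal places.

Pr(poor earnings report | price drop, sector-wide selloff) ≈ 0.3496

Under noisy-OR, P(price drop | causes) = 1 − (1−0.02)·∏(1−qᵢ) over the active causes.
P(price drop | sector-wide selloff) = 0.4806×0.733 + 0.709136×0.267 = 0.352280 + 0.189339 = 0.541619
Restricting to configurations with poor earnings report present: 0.709136×0.267 = 0.189339.
Hence the posterior is 0.189339/0.541619 ≈ 0.3496.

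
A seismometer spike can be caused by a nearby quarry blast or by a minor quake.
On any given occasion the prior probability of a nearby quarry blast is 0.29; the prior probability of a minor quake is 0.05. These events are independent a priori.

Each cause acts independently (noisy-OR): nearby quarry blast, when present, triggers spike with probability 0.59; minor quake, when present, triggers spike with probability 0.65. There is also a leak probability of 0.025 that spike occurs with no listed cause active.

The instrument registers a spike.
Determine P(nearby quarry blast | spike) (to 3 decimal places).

Under noisy-OR, P(spike | causes) = 1 − (1−0.025)·∏(1−qᵢ) over the active causes.
By total probability over the 4 (nearby quarry blast, minor quake) configurations:
  P(spike) = 0.025×0.71×0.95 + 0.65875×0.71×0.05 + 0.60025×0.29×0.95 + 0.860088×0.29×0.05
        = 0.016862 + 0.023386 + 0.165369 + 0.012471 = 0.218088
The terms with nearby quarry blast present sum to 0.177840, so
  P(nearby quarry blast | spike) = 0.177840 / 0.218088 ≈ 0.815

P(nearby quarry blast | spike) ≈ 0.815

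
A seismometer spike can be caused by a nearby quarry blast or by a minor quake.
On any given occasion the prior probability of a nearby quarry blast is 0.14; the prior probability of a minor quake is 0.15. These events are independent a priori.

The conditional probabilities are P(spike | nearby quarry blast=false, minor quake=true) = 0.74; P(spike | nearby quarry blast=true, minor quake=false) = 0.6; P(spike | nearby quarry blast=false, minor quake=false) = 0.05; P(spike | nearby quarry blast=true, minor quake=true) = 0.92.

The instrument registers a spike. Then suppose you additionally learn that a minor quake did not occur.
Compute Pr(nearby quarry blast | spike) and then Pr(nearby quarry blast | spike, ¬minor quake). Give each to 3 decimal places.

Pr(nearby quarry blast | spike) ≈ 0.407; Pr(nearby quarry blast | spike, ¬minor quake) ≈ 0.661

Numerator (weight on configurations with nearby quarry blast): 0.071400 + 0.019320 = 0.090720
Normalizer over all consistent configurations: 0.05*0.86*0.85 + 0.74*0.86*0.15 + 0.6*0.14*0.85 + 0.92*0.14*0.15 = 0.222730
Posterior = 0.090720 / 0.222730 ≈ 0.407

With the extra evidence:
P(spike | ¬minor quake) = 0.05·0.86 + 0.6·0.14 = 0.043000 + 0.084000 = 0.127000
Of this, 0.084000 comes from 0.6·0.14 (the nearby quarry blast=true cases).
So P(nearby quarry blast | spike, ¬minor quake) = 0.084000/0.127000 ≈ 0.661.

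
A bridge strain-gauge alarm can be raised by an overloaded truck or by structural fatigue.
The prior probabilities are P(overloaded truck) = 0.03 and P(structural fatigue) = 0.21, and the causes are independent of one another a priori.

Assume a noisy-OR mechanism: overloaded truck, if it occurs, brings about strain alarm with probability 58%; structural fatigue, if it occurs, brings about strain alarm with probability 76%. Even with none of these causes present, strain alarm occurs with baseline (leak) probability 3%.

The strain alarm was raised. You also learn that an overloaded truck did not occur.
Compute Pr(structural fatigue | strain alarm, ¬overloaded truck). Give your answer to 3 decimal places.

Pr(structural fatigue | strain alarm, ¬overloaded truck) ≈ 0.872

Under noisy-OR, P(strain alarm | causes) = 1 − (1−0.03)·∏(1−qᵢ) over the active causes.
P(strain alarm | ¬overloaded truck) = 0.03·0.79 + 0.7672·0.21 = 0.023700 + 0.161112 = 0.184812
Restricting to configurations with structural fatigue present: 0.7672·0.21 = 0.161112.
Hence the posterior is 0.161112/0.184812 ≈ 0.872.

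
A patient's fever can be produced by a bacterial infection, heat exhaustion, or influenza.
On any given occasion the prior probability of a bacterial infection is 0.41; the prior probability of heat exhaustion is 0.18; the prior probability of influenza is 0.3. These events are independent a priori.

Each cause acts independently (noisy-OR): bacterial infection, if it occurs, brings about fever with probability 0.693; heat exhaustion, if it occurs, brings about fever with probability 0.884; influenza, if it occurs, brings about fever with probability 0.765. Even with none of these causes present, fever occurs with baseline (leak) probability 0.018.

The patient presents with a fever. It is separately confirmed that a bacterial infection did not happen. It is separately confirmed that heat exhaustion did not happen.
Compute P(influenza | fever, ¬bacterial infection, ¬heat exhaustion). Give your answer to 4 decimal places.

P(influenza | fever, ¬bacterial infection, ¬heat exhaustion) ≈ 0.9482

Under noisy-OR, P(fever | causes) = 1 − (1−0.018)·∏(1−qᵢ) over the active causes.
P(fever | ¬bacterial infection, ¬heat exhaustion) = 0.018*0.7 + 0.76923*0.3 = 0.012600 + 0.230769 = 0.243369
Restricting to configurations with influenza present: 0.76923*0.3 = 0.230769.
Hence the posterior is 0.230769/0.243369 ≈ 0.9482.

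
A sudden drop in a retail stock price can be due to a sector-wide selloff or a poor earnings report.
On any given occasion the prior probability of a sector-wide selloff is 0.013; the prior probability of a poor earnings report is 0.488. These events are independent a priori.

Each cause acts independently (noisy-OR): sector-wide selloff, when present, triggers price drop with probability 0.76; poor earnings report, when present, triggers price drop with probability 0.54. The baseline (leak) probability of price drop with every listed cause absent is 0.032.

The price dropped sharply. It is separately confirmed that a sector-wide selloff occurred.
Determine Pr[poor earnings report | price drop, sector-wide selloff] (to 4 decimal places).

Under noisy-OR, P(price drop | causes) = 1 − (1−0.032)·∏(1−qᵢ) over the active causes.
P(price drop | sector-wide selloff) = 0.76768·0.512 + 0.893133·0.488 = 0.393052 + 0.435849 = 0.828901
Restricting to configurations with poor earnings report present: 0.893133·0.488 = 0.435849.
Hence the posterior is 0.435849/0.828901 ≈ 0.5258.

Pr[poor earnings report | price drop, sector-wide selloff] ≈ 0.5258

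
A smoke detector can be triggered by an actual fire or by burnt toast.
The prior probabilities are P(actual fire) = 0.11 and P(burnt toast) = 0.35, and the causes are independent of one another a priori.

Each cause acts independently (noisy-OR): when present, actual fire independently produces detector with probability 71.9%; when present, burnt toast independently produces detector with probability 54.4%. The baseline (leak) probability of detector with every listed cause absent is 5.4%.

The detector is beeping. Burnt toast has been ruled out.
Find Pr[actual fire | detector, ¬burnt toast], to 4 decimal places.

Pr[actual fire | detector, ¬burnt toast] ≈ 0.6269

Under noisy-OR, P(detector | causes) = 1 − (1−0.054)·∏(1−qᵢ) over the active causes.
Sum P(detector|·) weighted by the priors over both values of actual fire:
  P(detector | ¬burnt toast) = 0.054·0.89 + 0.734174·0.11
        = 0.048060 + 0.080759 = 0.128819
Keeping only the actual fire-present terms gives 0.080759, so
  P(actual fire | detector, ¬burnt toast) = 0.080759 / 0.128819 ≈ 0.6269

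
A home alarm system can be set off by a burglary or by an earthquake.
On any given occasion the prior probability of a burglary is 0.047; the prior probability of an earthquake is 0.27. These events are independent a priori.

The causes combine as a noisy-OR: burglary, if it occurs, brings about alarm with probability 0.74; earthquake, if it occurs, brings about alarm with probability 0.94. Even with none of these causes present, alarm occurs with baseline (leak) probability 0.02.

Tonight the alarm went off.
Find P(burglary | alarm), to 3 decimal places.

P(burglary | alarm) ≈ 0.129

Under noisy-OR, P(alarm | causes) = 1 − (1−0.02)·∏(1−qᵢ) over the active causes.
P(alarm) = 0.02·0.953·0.73 + 0.9412·0.953·0.27 + 0.7452·0.047·0.73 + 0.984712·0.047·0.27 = 0.013914 + 0.242180 + 0.025568 + 0.012496 = 0.294158
Of this, 0.038064 comes from 0.025568 + 0.012496 (the burglary=true cases).
P(burglary | alarm) = 0.038064 / 0.294158 ≈ 0.129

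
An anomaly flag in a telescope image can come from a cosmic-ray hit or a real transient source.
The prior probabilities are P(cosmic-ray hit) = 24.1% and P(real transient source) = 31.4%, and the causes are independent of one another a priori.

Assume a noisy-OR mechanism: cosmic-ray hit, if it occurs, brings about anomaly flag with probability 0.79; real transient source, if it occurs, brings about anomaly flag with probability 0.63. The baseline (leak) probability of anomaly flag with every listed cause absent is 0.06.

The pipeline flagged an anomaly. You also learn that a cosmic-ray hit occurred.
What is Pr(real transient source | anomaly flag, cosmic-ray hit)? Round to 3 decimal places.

Pr(real transient source | anomaly flag, cosmic-ray hit) ≈ 0.346

Under noisy-OR, P(anomaly flag | causes) = 1 − (1−0.06)·∏(1−qᵢ) over the active causes.
P(anomaly flag | cosmic-ray hit) = 0.8026×0.686 + 0.926962×0.314 = 0.550584 + 0.291066 = 0.841650
Of this, 0.291066 comes from 0.926962×0.314 (the real transient source=true cases).
P(real transient source | anomaly flag, cosmic-ray hit) = 0.291066 / 0.841650 ≈ 0.346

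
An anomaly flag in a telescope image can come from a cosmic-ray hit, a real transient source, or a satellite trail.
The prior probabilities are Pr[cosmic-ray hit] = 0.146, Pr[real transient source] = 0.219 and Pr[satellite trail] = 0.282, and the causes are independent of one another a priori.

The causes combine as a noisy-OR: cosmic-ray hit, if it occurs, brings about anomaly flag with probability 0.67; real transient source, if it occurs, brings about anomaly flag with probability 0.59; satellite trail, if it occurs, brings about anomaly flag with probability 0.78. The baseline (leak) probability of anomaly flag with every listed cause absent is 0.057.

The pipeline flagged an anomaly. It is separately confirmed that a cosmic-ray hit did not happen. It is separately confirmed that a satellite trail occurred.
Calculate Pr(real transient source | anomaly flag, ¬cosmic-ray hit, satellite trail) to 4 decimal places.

Pr(real transient source | anomaly flag, ¬cosmic-ray hit, satellite trail) ≈ 0.2446

Under noisy-OR, P(anomaly flag | causes) = 1 − (1−0.057)·∏(1−qᵢ) over the active causes.
P(anomaly flag | ¬cosmic-ray hit, satellite trail) = 0.79254·0.781 + 0.914941·0.219 = 0.618974 + 0.200372 = 0.819346
Of this, 0.200372 comes from 0.914941·0.219 (the real transient source=true cases).
So P(real transient source | anomaly flag, ¬cosmic-ray hit, satellite trail) = 0.200372/0.819346 ≈ 0.2446.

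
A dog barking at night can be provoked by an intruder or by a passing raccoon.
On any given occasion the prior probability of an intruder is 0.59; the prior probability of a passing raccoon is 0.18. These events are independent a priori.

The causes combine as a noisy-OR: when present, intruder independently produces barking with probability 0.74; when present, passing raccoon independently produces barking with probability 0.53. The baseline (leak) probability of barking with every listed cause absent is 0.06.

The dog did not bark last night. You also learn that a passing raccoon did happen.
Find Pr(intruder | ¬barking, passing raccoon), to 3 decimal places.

Under noisy-OR, P(barking | causes) = 1 − (1−0.06)·∏(1−qᵢ) over the active causes.
P(¬barking | passing raccoon) = 0.4418·0.41 + 0.114868·0.59 = 0.181138 + 0.067772 = 0.248910
The intruder-present share is 0.114868·0.59 = 0.067772.
Hence the posterior is 0.067772/0.248910 ≈ 0.272.

Pr(intruder | ¬barking, passing raccoon) ≈ 0.272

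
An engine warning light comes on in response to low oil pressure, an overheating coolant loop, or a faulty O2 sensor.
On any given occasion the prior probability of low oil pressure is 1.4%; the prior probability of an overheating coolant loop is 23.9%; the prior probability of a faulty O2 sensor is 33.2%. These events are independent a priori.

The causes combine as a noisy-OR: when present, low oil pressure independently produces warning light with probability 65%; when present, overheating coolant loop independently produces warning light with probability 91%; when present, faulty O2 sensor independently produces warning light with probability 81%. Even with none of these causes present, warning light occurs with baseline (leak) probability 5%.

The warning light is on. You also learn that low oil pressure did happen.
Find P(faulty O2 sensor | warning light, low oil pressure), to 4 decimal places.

P(faulty O2 sensor | warning light, low oil pressure) ≈ 0.3897

Under noisy-OR, P(warning light | causes) = 1 − (1−0.05)·∏(1−qᵢ) over the active causes.
For the numerator, keep only faulty O2 sensor=true terms: 0.236691 + 0.078897 = 0.315588
The normalizing constant is 0.6675×0.761×0.668 + 0.936825×0.761×0.332 + 0.970075×0.239×0.668 + 0.994314×0.239×0.332 = 0.809784
P(faulty O2 sensor | warning light, low oil pressure) = 0.315588/0.809784 ≈ 0.3897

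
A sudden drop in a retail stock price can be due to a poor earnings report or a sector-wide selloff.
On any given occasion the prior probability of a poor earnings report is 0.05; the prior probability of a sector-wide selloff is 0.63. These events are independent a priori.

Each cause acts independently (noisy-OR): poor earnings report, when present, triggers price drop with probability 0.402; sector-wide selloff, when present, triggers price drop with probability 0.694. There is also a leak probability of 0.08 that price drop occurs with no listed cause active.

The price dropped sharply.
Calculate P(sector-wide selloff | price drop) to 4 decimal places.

Under noisy-OR, P(price drop | causes) = 1 − (1−0.08)·∏(1−qᵢ) over the active causes.
For the numerator, keep only sector-wide selloff=true terms: 0.430010 + 0.026197 = 0.456207
The normalizing constant is 0.08×0.95×0.37 + 0.71848×0.95×0.63 + 0.44984×0.05×0.37 + 0.831651×0.05×0.63 = 0.492649
P(sector-wide selloff | price drop) = 0.456207/0.492649 ≈ 0.9260

P(sector-wide selloff | price drop) ≈ 0.9260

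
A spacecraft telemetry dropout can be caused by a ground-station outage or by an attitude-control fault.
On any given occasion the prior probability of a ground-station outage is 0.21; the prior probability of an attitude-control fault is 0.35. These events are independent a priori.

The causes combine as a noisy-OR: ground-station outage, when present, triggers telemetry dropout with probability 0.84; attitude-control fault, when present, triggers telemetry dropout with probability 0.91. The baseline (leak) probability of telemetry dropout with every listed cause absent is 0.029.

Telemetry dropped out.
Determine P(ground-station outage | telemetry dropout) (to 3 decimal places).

Under noisy-OR, P(telemetry dropout | causes) = 1 − (1−0.029)·∏(1−qᵢ) over the active causes.
Weight on ground-station outage=true, given the evidence: 0.115293 + 0.072472 = 0.187765
Normalizer over all consistent configurations: 0.029×0.79×0.65 + 0.91261×0.79×0.35 + 0.84464×0.21×0.65 + 0.986018×0.21×0.35 = 0.454994
P(ground-station outage | telemetry dropout) = 0.187765/0.454994 ≈ 0.413

P(ground-station outage | telemetry dropout) ≈ 0.413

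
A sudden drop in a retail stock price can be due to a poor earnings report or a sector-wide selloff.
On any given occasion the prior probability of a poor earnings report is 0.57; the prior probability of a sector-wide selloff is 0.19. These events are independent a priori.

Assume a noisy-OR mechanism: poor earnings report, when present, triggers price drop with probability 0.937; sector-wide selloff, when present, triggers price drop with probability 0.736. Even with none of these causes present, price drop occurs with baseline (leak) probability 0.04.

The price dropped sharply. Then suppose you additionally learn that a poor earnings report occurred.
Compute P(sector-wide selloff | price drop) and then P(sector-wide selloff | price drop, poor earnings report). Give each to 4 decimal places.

P(sector-wide selloff | price drop) ≈ 0.2723; P(sector-wide selloff | price drop, poor earnings report) ≈ 0.1972

Under noisy-OR, P(price drop | causes) = 1 − (1−0.04)·∏(1−qᵢ) over the active causes.
Sum P(price drop|·) weighted by the priors over the 4 (poor earnings report, sector-wide selloff) configurations:
  P(price drop) = 0.04·0.43·0.81 + 0.74656·0.43·0.19 + 0.93952·0.57·0.81 + 0.984033·0.57·0.19
        = 0.013932 + 0.060994 + 0.433776 + 0.106571 = 0.615273
Keeping only the sector-wide selloff-present terms gives 0.167565, so
  P(sector-wide selloff | price drop) = 0.167565 / 0.615273 ≈ 0.2723

Now also conditioning on poor earnings report=true:
Sum P(price drop|·) weighted by the priors over both values of sector-wide selloff:
  P(price drop | poor earnings report) = 0.93952*0.81 + 0.984033*0.19
        = 0.761011 + 0.186966 = 0.947977
The terms with sector-wide selloff present sum to 0.186966, so
  P(sector-wide selloff | price drop, poor earnings report) = 0.186966 / 0.947977 ≈ 0.1972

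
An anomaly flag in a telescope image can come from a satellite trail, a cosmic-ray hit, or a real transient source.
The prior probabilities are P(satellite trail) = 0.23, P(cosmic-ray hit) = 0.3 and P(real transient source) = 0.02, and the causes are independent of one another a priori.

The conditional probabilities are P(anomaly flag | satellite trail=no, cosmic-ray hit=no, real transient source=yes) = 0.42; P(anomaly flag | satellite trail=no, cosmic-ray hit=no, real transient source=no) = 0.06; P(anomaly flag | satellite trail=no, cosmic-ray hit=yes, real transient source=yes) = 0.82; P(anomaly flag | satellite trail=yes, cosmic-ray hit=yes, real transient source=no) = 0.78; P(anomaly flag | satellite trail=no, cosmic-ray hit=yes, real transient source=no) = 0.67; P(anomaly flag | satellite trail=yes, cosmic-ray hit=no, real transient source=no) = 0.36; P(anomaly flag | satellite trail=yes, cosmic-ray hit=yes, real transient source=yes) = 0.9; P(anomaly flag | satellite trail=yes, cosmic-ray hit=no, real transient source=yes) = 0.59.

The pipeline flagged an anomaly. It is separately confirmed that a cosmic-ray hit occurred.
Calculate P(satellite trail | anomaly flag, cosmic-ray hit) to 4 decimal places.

Numerator (weight on configurations with satellite trail): 0.175812 + 0.004140 = 0.179952
Normalizer over all consistent configurations: 0.67·0.77·0.98 + 0.82·0.77·0.02 + 0.78·0.23·0.98 + 0.9·0.23·0.02 = 0.698162
P(satellite trail | anomaly flag, cosmic-ray hit) = 0.179952/0.698162 ≈ 0.2578

P(satellite trail | anomaly flag, cosmic-ray hit) ≈ 0.2578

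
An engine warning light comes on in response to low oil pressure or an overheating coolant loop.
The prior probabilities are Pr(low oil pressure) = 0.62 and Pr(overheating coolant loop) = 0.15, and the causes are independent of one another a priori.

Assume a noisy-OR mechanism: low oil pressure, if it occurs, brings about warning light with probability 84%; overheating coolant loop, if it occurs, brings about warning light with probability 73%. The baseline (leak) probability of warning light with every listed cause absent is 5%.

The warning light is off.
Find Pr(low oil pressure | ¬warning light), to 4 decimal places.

Under noisy-OR, P(warning light | causes) = 1 − (1−0.05)·∏(1−qᵢ) over the active causes.
P(¬warning light) = 0.95·0.38·0.85 + 0.2565·0.38·0.15 + 0.152·0.62·0.85 + 0.04104·0.62·0.15 = 0.306850 + 0.014620 + 0.080104 + 0.003817 = 0.405391
Of this, 0.083921 comes from 0.080104 + 0.003817 (the low oil pressure=true cases).
P(low oil pressure | ¬warning light) = 0.083921 / 0.405391 ≈ 0.2070

Pr(low oil pressure | ¬warning light) ≈ 0.2070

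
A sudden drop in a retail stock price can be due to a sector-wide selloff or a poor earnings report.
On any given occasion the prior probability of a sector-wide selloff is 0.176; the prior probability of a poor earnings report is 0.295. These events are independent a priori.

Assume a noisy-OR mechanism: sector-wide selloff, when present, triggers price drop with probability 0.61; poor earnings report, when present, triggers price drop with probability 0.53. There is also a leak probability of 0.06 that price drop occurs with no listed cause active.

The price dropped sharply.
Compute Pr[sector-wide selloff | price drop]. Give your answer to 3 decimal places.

Under noisy-OR, P(price drop | causes) = 1 − (1−0.06)·∏(1−qᵢ) over the active causes.
Enumerate the 4 (sector-wide selloff, poor earnings report) configurations and weight by the priors:
  P(price drop) = 0.06×0.824×0.705 + 0.5582×0.824×0.295 + 0.6334×0.176×0.705 + 0.827698×0.176×0.295
        = 0.034855 + 0.135687 + 0.078592 + 0.042974 = 0.292108
The terms with sector-wide selloff present sum to 0.121566, so
  P(sector-wide selloff | price drop) = 0.121566 / 0.292108 ≈ 0.416

Pr[sector-wide selloff | price drop] ≈ 0.416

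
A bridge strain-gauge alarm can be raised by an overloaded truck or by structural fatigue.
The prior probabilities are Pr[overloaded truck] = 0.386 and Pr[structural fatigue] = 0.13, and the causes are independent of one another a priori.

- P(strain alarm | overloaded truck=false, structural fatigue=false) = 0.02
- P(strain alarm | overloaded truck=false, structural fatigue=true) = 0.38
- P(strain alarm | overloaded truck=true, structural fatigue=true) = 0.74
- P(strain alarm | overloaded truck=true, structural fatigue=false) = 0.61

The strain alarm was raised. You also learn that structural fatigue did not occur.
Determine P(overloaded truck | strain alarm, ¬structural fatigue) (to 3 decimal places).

P(overloaded truck | strain alarm, ¬structural fatigue) ≈ 0.950

Enumerate both values of overloaded truck and weight by the priors:
  P(strain alarm | ¬structural fatigue) = 0.02*0.614 + 0.61*0.386
        = 0.012280 + 0.235460 = 0.247740
Configurations with overloaded truck contribute 0.235460, so
  P(overloaded truck | strain alarm, ¬structural fatigue) = 0.235460 / 0.247740 ≈ 0.950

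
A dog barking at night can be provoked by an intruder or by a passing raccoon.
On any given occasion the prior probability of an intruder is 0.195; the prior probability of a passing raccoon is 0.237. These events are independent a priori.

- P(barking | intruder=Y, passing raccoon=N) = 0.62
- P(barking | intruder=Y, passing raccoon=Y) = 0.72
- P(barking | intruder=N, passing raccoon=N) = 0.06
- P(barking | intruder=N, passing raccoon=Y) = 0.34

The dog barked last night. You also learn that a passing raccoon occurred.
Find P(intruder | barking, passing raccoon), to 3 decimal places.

P(intruder | barking, passing raccoon) ≈ 0.339

Weight on intruder=true, given the evidence: 0.72·0.195 = 0.140400
Denominator P(barking | passing raccoon): 0.34·0.805 + 0.72·0.195 = 0.414100
P(intruder | barking, passing raccoon) = 0.140400/0.414100 ≈ 0.339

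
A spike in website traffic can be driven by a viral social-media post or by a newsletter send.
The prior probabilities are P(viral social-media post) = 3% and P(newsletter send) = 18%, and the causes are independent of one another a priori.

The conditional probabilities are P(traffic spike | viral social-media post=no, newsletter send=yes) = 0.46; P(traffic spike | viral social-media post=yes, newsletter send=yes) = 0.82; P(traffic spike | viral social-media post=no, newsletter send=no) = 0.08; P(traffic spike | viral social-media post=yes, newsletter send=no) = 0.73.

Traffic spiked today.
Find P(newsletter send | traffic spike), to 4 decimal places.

P(newsletter send | traffic spike) ≈ 0.5095

Enumerate the 4 (viral social-media post, newsletter send) configurations and weight by the priors:
  P(traffic spike) = 0.08×0.97×0.82 + 0.46×0.97×0.18 + 0.73×0.03×0.82 + 0.82×0.03×0.18
        = 0.063632 + 0.080316 + 0.017958 + 0.004428 = 0.166334
Configurations with newsletter send contribute 0.084744, so
  P(newsletter send | traffic spike) = 0.084744 / 0.166334 ≈ 0.5095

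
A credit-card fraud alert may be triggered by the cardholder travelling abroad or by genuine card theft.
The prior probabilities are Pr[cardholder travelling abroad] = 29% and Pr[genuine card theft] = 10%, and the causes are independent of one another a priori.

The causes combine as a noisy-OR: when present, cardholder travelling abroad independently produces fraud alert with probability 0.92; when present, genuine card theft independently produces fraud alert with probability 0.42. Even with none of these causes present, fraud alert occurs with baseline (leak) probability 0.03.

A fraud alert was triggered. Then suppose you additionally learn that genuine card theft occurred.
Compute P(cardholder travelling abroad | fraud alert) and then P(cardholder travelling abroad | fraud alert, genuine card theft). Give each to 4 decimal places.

P(cardholder travelling abroad | fraud alert) ≈ 0.8424; P(cardholder travelling abroad | fraud alert, genuine card theft) ≈ 0.4714

Under noisy-OR, P(fraud alert | causes) = 1 − (1−0.03)·∏(1−qᵢ) over the active causes.
Numerator (weight on configurations with cardholder travelling abroad): 0.240746 + 0.027695 = 0.268441
The normalizing constant is 0.03×0.71×0.9 + 0.4374×0.71×0.1 + 0.9224×0.29×0.9 + 0.954992×0.29×0.1 = 0.318666
Posterior = 0.268441 / 0.318666 ≈ 0.8424

Now condition on the additional information:
For the numerator, keep only cardholder travelling abroad=true terms: 0.954992×0.29 = 0.276948
Normalizer over all consistent configurations: 0.4374×0.71 + 0.954992×0.29 = 0.587502
P(cardholder travelling abroad | fraud alert, genuine card theft) = 0.276948/0.587502 ≈ 0.4714
The drop from 0.8424 to 0.4714 is the explaining-away (discounting) effect.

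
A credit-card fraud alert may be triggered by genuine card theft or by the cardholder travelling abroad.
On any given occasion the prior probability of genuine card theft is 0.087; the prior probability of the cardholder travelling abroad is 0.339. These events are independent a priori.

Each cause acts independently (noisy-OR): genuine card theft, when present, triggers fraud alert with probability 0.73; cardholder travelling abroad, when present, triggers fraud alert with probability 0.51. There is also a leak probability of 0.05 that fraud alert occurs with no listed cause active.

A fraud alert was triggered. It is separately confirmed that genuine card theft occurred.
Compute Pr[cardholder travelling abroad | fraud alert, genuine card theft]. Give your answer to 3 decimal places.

Under noisy-OR, P(fraud alert | causes) = 1 − (1−0.05)·∏(1−qᵢ) over the active causes.
Weight on cardholder travelling abroad=true, given the evidence: 0.874315·0.339 = 0.296393
Normalizer over all consistent configurations: 0.7435·0.661 + 0.874315·0.339 = 0.787847
P(cardholder travelling abroad | fraud alert, genuine card theft) = 0.296393/0.787847 ≈ 0.376

Pr[cardholder travelling abroad | fraud alert, genuine card theft] ≈ 0.376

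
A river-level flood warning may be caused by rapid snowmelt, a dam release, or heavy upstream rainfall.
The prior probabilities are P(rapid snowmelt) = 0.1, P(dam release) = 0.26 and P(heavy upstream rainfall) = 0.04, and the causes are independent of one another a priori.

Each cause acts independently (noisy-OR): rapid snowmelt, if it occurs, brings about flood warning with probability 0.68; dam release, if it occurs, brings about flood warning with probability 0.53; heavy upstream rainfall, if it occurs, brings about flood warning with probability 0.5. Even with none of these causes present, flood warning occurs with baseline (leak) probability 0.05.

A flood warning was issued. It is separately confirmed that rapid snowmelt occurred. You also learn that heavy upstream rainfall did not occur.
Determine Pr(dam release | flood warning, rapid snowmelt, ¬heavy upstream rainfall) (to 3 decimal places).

Pr(dam release | flood warning, rapid snowmelt, ¬heavy upstream rainfall) ≈ 0.302

Under noisy-OR, P(flood warning | causes) = 1 − (1−0.05)·∏(1−qᵢ) over the active causes.
Enumerate both values of dam release and weight by the priors:
  P(flood warning | rapid snowmelt, ¬heavy upstream rainfall) = 0.696×0.74 + 0.85712×0.26
        = 0.515040 + 0.222851 = 0.737891
Configurations with dam release contribute 0.222851, so
  P(dam release | flood warning, rapid snowmelt, ¬heavy upstream rainfall) = 0.222851 / 0.737891 ≈ 0.302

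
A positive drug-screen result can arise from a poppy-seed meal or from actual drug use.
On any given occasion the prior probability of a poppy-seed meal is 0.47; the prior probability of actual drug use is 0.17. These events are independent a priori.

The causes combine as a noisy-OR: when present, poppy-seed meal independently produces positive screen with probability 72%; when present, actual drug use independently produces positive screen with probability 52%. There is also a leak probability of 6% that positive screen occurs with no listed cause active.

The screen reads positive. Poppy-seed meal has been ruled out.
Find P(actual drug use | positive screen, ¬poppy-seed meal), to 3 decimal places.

P(actual drug use | positive screen, ¬poppy-seed meal) ≈ 0.652

Under noisy-OR, P(positive screen | causes) = 1 − (1−0.06)·∏(1−qᵢ) over the active causes.
By total probability over both values of actual drug use:
  P(positive screen | ¬poppy-seed meal) = 0.06·0.83 + 0.5488·0.17
        = 0.049800 + 0.093296 = 0.143096
Configurations with actual drug use contribute 0.093296, so
  P(actual drug use | positive screen, ¬poppy-seed meal) = 0.093296 / 0.143096 ≈ 0.652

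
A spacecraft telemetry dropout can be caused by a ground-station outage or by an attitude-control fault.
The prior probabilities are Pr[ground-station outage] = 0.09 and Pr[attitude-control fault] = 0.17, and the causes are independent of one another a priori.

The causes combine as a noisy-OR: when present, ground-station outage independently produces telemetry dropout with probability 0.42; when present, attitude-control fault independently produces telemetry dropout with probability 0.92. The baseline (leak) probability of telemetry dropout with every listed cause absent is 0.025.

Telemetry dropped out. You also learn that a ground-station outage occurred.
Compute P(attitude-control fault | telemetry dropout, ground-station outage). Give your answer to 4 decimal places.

P(attitude-control fault | telemetry dropout, ground-station outage) ≈ 0.3104

Under noisy-OR, P(telemetry dropout | causes) = 1 − (1−0.025)·∏(1−qᵢ) over the active causes.
P(telemetry dropout | ground-station outage) = 0.4345·0.83 + 0.95476·0.17 = 0.360635 + 0.162309 = 0.522944
Of this, 0.162309 comes from 0.95476·0.17 (the attitude-control fault=true cases).
Hence the posterior is 0.162309/0.522944 ≈ 0.3104.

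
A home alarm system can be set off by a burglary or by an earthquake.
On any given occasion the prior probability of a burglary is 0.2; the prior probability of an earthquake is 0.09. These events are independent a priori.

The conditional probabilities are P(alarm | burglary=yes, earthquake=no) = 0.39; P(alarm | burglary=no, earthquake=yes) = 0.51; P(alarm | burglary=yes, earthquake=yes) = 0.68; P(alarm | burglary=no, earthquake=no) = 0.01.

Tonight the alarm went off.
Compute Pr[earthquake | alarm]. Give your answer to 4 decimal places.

P(alarm) = 0.01·0.8·0.91 + 0.51·0.8·0.09 + 0.39·0.2·0.91 + 0.68·0.2·0.09 = 0.007280 + 0.036720 + 0.070980 + 0.012240 = 0.127220
Restricting to configurations with earthquake present: 0.036720 + 0.012240 = 0.048960.
P(earthquake | alarm) = 0.048960 / 0.127220 ≈ 0.3848

Pr[earthquake | alarm] ≈ 0.3848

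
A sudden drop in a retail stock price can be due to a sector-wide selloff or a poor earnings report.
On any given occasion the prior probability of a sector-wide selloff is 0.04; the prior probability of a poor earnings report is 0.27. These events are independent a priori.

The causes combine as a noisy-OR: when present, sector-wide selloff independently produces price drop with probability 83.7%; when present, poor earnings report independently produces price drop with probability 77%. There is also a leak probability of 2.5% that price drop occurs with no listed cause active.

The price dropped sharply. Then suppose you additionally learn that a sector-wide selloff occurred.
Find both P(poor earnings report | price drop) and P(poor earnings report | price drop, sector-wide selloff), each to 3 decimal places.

P(poor earnings report | price drop) ≈ 0.834; P(poor earnings report | price drop, sector-wide selloff) ≈ 0.298

Under noisy-OR, P(price drop | causes) = 1 − (1−0.025)·∏(1−qᵢ) over the active causes.
Numerator (weight on configurations with poor earnings report): 0.201074 + 0.010405 = 0.211479
The normalizing constant is 0.025×0.96×0.73 + 0.77575×0.96×0.27 + 0.841075×0.04×0.73 + 0.963447×0.04×0.27 = 0.253558
Posterior = 0.211479 / 0.253558 ≈ 0.834

With the extra evidence:
Weight on poor earnings report=true, given the evidence: 0.963447*0.27 = 0.260131
Normalizer over all consistent configurations: 0.841075*0.73 + 0.963447*0.27 = 0.874116
Posterior = 0.260131 / 0.874116 ≈ 0.298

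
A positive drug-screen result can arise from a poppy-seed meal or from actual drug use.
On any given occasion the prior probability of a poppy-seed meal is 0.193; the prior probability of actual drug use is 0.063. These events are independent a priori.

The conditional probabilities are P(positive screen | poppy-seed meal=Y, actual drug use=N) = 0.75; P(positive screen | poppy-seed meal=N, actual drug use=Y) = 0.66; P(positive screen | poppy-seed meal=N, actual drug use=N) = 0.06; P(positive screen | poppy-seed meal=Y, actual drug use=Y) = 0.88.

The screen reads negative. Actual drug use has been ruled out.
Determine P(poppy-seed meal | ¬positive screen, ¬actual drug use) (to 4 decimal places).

P(poppy-seed meal | ¬positive screen, ¬actual drug use) ≈ 0.0598

P(¬positive screen | ¬actual drug use) = 0.94·0.807 + 0.25·0.193 = 0.758580 + 0.048250 = 0.806830
The poppy-seed meal-present share is 0.25·0.193 = 0.048250.
So P(poppy-seed meal | ¬positive screen, ¬actual drug use) = 0.048250/0.806830 ≈ 0.0598.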